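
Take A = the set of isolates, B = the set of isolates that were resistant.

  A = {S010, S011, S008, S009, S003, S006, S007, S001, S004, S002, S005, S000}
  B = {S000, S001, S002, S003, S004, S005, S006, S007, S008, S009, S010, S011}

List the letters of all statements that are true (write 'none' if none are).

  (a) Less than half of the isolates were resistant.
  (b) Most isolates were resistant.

(b)

|A| = 12, |A ∩ B| = 12, |A ∖ B| = 0.
(a) |A ∩ B| < |A ∖ B|: fails.
(b) |A ∩ B| > |A ∖ B|: holds.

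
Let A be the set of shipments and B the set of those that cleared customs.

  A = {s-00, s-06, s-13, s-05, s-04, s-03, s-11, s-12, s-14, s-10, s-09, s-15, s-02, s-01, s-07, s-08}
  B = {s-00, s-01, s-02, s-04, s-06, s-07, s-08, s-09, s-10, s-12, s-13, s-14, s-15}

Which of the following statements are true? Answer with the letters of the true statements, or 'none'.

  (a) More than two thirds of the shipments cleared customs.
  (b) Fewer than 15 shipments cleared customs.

|A| = 16, |A ∩ B| = 13, |A ∖ B| = 3.
(a) |A ∩ B| / |A| > 2/3: holds.
(b) |A ∩ B| < 15: holds.

(a), (b)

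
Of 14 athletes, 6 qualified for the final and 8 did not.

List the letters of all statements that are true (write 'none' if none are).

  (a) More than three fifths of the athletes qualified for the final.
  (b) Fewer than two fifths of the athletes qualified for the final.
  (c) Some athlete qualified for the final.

(c)

|A| = 14, |A ∩ B| = 6, |A ∖ B| = 8.
(a) |A ∩ B| / |A| > 3/5: fails.
(b) |A ∩ B| / |A| < 2/5: fails.
(c) A ∩ B ≠ ∅ (|A ∩ B| ≥ 1): holds.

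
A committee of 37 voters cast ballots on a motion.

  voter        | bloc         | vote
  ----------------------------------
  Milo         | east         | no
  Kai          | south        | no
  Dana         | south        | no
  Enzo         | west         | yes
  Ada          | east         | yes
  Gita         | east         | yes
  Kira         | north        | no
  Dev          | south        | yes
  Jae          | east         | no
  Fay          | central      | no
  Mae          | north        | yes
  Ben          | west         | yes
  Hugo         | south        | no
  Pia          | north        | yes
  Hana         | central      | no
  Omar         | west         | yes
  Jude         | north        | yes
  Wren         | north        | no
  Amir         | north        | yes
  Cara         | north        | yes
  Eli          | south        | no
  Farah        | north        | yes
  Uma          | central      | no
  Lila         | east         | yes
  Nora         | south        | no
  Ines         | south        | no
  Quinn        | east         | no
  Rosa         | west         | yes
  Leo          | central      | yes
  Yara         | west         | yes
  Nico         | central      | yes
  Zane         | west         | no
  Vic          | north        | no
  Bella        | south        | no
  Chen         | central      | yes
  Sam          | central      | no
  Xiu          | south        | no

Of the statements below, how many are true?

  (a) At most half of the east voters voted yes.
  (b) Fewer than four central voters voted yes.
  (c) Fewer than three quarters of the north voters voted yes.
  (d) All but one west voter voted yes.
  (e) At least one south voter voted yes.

5

(a) east: |A| = 6, |A ∩ B| = 3; needs |A ∩ B| ≤ |A ∖ B| — true.
(b) central: |A| = 7, |A ∩ B| = 3; needs |A ∩ B| < 4 — true.
(c) north: |A| = 9, |A ∩ B| = 6; needs |A ∩ B| / |A| < 3/4 — true.
(d) west: |A| = 6, |A ∩ B| = 5; needs |A ∖ B| = 1 — true.
(e) south: |A| = 9, |A ∩ B| = 1; needs A ∩ B ≠ ∅ (|A ∩ B| ≥ 1) — true.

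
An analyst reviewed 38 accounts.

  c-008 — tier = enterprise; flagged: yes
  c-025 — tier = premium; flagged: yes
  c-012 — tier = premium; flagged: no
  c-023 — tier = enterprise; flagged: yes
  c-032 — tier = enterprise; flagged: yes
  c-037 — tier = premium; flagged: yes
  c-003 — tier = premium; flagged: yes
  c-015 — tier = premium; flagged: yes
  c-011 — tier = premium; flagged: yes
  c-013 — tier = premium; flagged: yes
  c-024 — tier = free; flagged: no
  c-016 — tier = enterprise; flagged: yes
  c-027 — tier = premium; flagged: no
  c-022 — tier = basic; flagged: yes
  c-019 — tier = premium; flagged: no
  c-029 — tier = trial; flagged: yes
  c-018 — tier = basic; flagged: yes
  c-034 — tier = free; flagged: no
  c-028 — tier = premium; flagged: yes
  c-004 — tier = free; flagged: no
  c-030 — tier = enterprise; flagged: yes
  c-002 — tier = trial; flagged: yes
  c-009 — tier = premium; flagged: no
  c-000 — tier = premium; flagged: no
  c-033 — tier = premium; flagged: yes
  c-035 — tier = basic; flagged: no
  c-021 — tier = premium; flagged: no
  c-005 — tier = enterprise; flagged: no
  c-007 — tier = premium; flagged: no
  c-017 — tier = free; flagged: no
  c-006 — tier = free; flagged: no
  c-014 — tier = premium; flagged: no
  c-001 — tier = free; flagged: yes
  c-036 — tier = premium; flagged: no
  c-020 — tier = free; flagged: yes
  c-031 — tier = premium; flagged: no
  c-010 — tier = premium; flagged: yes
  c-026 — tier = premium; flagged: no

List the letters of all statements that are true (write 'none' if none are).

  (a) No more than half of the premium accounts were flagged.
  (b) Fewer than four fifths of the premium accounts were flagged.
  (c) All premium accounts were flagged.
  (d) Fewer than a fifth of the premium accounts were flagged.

(a), (b)

|A| = 20, |A ∩ B| = 9, |A ∖ B| = 11.
(a) |A ∩ B| ≤ |A ∖ B|: holds.
(b) |A ∩ B| / |A| < 4/5: holds.
(c) A ⊆ B, i.e. every element of A is in B (|A ∖ B| = 0): fails.
(d) |A ∩ B| / |A| < 1/5: fails.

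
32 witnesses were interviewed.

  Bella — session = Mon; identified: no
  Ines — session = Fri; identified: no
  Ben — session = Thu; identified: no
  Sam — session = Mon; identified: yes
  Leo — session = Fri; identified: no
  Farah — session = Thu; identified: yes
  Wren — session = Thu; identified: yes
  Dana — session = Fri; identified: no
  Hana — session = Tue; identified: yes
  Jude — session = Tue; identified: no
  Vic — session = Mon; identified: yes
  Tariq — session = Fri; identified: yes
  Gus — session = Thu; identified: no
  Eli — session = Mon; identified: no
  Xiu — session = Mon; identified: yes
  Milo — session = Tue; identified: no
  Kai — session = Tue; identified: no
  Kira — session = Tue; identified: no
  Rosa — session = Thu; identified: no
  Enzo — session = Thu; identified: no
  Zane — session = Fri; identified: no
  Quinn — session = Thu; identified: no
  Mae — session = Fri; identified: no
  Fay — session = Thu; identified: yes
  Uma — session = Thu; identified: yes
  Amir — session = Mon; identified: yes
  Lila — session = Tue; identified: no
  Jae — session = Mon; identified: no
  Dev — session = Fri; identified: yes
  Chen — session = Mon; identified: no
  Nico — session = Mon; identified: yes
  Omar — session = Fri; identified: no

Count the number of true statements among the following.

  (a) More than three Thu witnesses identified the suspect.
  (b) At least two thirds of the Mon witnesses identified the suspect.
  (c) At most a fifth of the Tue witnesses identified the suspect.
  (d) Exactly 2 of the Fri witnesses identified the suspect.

(a) Thu: |A| = 9, |A ∩ B| = 4; needs |A ∩ B| > 3 — true.
(b) Mon: |A| = 9, |A ∩ B| = 5; needs |A ∩ B| / |A| ≥ 2/3 — false.
(c) Tue: |A| = 6, |A ∩ B| = 1; needs |A ∩ B| / |A| ≤ 1/5 — true.
(d) Fri: |A| = 8, |A ∩ B| = 2; needs |A ∩ B| = 2 — true.

3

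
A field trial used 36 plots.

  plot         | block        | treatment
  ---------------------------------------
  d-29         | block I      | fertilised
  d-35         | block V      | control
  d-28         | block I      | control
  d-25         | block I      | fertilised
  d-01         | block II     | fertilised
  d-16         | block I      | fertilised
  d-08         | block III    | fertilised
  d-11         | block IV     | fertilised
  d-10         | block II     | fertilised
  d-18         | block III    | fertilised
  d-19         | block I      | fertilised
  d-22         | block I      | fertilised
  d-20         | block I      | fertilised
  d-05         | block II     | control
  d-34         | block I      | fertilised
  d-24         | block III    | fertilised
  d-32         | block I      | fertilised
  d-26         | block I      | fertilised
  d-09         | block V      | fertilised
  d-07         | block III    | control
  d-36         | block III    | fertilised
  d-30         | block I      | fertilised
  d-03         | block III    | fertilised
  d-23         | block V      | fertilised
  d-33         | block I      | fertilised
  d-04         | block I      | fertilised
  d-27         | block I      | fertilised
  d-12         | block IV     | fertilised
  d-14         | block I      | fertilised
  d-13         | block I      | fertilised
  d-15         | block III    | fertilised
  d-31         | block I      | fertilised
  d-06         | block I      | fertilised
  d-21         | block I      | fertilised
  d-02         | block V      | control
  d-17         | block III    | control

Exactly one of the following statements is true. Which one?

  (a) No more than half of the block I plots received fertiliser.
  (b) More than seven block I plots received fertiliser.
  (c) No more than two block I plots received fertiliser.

|A| = 19, |A ∩ B| = 18, |A ∖ B| = 1.
(a) requires |A ∩ B| ≤ |A ∖ B|: false.
(b) requires |A ∩ B| > 7: true.
(c) requires |A ∩ B| ≤ 2: false.

(b)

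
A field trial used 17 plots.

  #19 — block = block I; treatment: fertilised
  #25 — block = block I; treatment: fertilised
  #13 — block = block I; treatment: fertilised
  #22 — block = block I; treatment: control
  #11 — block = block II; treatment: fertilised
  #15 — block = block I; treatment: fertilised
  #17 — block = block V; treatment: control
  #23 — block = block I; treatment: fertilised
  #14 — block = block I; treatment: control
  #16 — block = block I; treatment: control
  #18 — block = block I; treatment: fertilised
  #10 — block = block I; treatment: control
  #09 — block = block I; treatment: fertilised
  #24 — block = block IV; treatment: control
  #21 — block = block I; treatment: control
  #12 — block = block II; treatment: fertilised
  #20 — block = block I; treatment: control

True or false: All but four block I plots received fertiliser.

False

Truth condition: |A ∖ B| = 4.
A (the restrictor) = {#19, #25, #13, #22, #15, #23, #14, #16, #18, #10, #09, #21, #20}, |A| = 13.
A ∖ B = {#22, #14, #16, #10, #21, #20}, so |A ∖ B| = 6.
|A ∖ B| = 6, so the statement is false.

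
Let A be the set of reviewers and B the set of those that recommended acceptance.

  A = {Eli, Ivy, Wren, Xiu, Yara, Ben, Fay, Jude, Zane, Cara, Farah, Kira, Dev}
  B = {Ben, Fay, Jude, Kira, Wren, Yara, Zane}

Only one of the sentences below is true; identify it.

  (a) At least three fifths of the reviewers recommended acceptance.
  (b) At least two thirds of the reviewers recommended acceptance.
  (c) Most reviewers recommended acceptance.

|A| = 13, |A ∩ B| = 7, |A ∖ B| = 6.
(a) requires |A ∩ B| / |A| ≥ 3/5: false.
(b) requires |A ∩ B| / |A| ≥ 2/3: false.
(c) requires |A ∩ B| > |A ∖ B|: true.

(c)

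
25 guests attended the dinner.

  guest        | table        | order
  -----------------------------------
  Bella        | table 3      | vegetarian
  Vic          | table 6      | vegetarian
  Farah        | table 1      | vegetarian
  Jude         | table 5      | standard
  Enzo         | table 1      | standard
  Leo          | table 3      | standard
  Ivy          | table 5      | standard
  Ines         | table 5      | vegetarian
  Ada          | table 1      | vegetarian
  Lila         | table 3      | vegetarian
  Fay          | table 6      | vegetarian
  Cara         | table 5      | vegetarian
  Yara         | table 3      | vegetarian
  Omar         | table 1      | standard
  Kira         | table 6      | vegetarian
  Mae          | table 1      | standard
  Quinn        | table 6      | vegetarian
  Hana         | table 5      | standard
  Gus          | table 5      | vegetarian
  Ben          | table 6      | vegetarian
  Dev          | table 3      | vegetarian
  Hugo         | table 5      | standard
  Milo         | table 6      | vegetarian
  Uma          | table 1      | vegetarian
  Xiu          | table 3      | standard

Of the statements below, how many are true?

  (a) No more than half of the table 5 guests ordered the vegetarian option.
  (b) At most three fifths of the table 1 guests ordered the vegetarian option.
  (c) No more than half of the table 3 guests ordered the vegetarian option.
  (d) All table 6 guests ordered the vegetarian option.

(a) table 5: |A| = 7, |A ∩ B| = 3; needs |A ∩ B| ≤ |A ∖ B| — true.
(b) table 1: |A| = 6, |A ∩ B| = 3; needs |A ∩ B| / |A| ≤ 3/5 — true.
(c) table 3: |A| = 6, |A ∩ B| = 4; needs |A ∩ B| ≤ |A ∖ B| — false.
(d) table 6: |A| = 6, |A ∩ B| = 6; needs A ⊆ B, i.e. every element of A is in B (|A ∖ B| = 0) — true.

3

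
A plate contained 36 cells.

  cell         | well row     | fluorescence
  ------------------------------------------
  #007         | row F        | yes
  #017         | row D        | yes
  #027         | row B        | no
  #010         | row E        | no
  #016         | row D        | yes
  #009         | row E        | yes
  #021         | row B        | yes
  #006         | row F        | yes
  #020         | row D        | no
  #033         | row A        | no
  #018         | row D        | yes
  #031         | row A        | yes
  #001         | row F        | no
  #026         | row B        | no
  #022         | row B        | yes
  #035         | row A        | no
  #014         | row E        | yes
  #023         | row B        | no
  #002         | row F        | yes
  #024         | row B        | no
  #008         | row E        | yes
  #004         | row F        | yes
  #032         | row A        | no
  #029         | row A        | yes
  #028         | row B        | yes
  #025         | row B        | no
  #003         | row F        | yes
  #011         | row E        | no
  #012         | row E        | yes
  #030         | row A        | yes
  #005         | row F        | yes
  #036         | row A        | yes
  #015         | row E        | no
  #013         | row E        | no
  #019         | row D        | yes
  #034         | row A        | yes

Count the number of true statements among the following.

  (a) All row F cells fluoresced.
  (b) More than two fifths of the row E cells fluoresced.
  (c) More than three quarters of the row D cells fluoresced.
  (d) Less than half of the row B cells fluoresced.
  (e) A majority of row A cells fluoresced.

4

(a) row F: |A| = 7, |A ∩ B| = 6; needs A ⊆ B, i.e. every element of A is in B (|A ∖ B| = 0) — false.
(b) row E: |A| = 8, |A ∩ B| = 4; needs |A ∩ B| / |A| > 2/5 — true.
(c) row D: |A| = 5, |A ∩ B| = 4; needs |A ∩ B| / |A| > 3/4 — true.
(d) row B: |A| = 8, |A ∩ B| = 3; needs |A ∩ B| < |A ∖ B| — true.
(e) row A: |A| = 8, |A ∩ B| = 5; needs |A ∩ B| > |A ∖ B| — true.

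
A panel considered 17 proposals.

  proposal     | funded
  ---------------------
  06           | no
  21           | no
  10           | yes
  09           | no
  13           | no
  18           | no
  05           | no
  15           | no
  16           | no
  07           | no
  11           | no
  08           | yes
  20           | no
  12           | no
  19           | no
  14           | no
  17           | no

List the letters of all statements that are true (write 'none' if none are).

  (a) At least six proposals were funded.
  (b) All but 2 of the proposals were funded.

none

|A| = 17, |A ∩ B| = 2, |A ∖ B| = 15.
(a) |A ∩ B| ≥ 6: fails.
(b) |A ∖ B| = 2: fails.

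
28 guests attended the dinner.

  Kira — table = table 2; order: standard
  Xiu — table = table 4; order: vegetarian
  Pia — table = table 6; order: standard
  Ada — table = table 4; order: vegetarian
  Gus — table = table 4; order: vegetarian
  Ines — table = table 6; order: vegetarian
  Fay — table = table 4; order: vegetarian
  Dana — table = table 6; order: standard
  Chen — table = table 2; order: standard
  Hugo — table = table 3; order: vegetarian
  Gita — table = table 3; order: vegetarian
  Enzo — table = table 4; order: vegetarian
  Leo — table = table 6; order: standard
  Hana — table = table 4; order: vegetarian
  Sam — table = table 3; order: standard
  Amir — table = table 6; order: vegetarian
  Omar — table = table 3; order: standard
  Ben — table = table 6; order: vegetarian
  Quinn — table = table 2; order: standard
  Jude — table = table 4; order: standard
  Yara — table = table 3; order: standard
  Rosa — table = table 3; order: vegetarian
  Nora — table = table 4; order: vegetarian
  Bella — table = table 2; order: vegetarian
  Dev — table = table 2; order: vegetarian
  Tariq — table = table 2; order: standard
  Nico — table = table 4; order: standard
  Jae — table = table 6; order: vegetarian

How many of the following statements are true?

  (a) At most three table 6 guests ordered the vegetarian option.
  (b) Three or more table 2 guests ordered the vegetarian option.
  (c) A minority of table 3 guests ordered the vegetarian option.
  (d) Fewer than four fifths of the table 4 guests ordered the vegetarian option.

(a) table 6: |A| = 7, |A ∩ B| = 4; needs |A ∩ B| ≤ 3 — false.
(b) table 2: |A| = 6, |A ∩ B| = 2; needs |A ∩ B| ≥ 3 — false.
(c) table 3: |A| = 6, |A ∩ B| = 3; needs |A ∩ B| < |A ∖ B| — false.
(d) table 4: |A| = 9, |A ∩ B| = 7; needs |A ∩ B| / |A| < 4/5 — true.

1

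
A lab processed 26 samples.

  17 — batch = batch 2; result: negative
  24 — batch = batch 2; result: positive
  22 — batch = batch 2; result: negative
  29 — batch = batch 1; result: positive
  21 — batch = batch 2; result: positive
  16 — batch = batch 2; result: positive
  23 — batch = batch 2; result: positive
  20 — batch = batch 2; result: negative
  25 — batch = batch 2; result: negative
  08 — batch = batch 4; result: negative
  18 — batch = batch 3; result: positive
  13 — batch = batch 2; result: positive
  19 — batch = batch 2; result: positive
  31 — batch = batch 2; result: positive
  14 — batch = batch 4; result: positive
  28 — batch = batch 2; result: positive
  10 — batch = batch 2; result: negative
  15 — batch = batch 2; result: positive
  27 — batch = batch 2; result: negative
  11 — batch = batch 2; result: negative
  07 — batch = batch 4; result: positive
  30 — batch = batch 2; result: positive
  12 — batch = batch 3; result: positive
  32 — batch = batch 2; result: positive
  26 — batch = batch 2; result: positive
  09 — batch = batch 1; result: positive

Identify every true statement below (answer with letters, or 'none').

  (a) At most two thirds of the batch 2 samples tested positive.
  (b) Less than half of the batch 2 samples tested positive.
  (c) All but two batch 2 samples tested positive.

|A| = 19, |A ∩ B| = 12, |A ∖ B| = 7.
(a) |A ∩ B| / |A| ≤ 2/3: holds.
(b) |A ∩ B| < |A ∖ B|: fails.
(c) |A ∖ B| = 2: fails.

(a)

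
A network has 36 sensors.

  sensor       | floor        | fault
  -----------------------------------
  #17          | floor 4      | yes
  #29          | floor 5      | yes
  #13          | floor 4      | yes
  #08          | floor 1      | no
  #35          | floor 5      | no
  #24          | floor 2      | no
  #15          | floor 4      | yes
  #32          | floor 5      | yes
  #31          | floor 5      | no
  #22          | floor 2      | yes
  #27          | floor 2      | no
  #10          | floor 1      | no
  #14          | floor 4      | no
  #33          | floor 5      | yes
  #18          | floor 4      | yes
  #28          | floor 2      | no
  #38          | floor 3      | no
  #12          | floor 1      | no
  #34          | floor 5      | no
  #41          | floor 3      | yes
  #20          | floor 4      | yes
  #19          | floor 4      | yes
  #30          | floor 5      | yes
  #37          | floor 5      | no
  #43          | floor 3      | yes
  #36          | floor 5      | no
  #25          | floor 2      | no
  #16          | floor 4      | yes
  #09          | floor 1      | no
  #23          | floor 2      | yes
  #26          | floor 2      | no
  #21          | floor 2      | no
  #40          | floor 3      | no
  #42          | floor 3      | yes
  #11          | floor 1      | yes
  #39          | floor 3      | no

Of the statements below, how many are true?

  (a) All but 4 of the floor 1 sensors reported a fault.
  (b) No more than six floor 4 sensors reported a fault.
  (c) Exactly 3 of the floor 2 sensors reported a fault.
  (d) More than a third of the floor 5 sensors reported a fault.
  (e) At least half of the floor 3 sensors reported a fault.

3

(a) floor 1: |A| = 5, |A ∩ B| = 1; needs |A ∖ B| = 4 — true.
(b) floor 4: |A| = 8, |A ∩ B| = 7; needs |A ∩ B| ≤ 6 — false.
(c) floor 2: |A| = 8, |A ∩ B| = 2; needs |A ∩ B| = 3 — false.
(d) floor 5: |A| = 9, |A ∩ B| = 4; needs |A ∩ B| / |A| > 1/3 — true.
(e) floor 3: |A| = 6, |A ∩ B| = 3; needs |A ∩ B| ≥ |A ∖ B| — true.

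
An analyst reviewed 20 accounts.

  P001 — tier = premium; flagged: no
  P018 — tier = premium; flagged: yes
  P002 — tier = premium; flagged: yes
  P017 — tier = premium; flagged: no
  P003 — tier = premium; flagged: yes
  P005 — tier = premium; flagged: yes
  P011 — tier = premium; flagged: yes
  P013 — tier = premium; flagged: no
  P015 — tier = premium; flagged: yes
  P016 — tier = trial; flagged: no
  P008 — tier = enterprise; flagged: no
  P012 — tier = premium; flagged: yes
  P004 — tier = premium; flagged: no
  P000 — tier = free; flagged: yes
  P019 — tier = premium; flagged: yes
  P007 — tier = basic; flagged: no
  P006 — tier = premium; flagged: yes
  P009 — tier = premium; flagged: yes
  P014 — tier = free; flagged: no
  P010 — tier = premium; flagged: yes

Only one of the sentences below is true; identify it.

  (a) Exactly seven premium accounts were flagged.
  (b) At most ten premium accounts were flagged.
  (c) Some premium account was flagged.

(c)

|A| = 15, |A ∩ B| = 11, |A ∖ B| = 4.
(a) requires |A ∩ B| = 7: false.
(b) requires |A ∩ B| ≤ 10: false.
(c) requires A ∩ B ≠ ∅ (|A ∩ B| ≥ 1): true.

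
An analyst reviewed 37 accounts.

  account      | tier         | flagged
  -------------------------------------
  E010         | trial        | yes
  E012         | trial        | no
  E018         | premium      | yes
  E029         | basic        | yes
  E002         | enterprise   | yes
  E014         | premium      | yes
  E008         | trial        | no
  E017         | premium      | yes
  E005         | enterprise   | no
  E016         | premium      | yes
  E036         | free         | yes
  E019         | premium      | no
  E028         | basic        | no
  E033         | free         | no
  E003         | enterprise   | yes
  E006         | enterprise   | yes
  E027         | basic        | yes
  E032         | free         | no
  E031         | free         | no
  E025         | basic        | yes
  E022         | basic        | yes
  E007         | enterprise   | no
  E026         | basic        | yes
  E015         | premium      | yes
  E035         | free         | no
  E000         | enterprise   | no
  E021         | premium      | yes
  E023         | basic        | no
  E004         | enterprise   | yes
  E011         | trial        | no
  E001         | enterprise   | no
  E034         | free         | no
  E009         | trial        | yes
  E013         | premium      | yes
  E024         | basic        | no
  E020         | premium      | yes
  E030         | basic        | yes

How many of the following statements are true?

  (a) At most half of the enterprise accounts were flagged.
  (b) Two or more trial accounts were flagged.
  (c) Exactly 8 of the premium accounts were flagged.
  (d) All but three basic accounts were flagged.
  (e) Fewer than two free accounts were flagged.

5

(a) enterprise: |A| = 8, |A ∩ B| = 4; needs |A ∩ B| ≤ |A ∖ B| — true.
(b) trial: |A| = 5, |A ∩ B| = 2; needs |A ∩ B| ≥ 2 — true.
(c) premium: |A| = 9, |A ∩ B| = 8; needs |A ∩ B| = 8 — true.
(d) basic: |A| = 9, |A ∩ B| = 6; needs |A ∖ B| = 3 — true.
(e) free: |A| = 6, |A ∩ B| = 1; needs |A ∩ B| < 2 — true.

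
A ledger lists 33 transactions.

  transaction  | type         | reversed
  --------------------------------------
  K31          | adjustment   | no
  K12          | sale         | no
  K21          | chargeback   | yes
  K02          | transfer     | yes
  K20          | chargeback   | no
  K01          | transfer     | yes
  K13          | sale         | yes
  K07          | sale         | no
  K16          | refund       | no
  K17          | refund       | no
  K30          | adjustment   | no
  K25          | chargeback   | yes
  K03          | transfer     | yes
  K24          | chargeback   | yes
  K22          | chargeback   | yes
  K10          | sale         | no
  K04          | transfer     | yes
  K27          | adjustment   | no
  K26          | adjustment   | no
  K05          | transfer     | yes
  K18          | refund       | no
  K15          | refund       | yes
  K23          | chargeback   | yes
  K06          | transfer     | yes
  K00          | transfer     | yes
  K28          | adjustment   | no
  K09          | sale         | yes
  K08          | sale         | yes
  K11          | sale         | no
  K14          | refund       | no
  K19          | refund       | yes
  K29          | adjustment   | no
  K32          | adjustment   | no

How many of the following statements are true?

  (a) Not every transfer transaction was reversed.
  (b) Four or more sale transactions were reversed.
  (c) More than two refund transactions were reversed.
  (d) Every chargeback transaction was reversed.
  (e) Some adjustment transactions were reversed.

(a) transfer: |A| = 7, |A ∩ B| = 7; needs A ⊄ B (|A ∖ B| ≥ 1) — false.
(b) sale: |A| = 7, |A ∩ B| = 3; needs |A ∩ B| ≥ 4 — false.
(c) refund: |A| = 6, |A ∩ B| = 2; needs |A ∩ B| > 2 — false.
(d) chargeback: |A| = 6, |A ∩ B| = 5; needs A ⊆ B, i.e. every element of A is in B (|A ∖ B| = 0) — false.
(e) adjustment: |A| = 7, |A ∩ B| = 0; needs A ∩ B ≠ ∅ (|A ∩ B| ≥ 1) — false.

0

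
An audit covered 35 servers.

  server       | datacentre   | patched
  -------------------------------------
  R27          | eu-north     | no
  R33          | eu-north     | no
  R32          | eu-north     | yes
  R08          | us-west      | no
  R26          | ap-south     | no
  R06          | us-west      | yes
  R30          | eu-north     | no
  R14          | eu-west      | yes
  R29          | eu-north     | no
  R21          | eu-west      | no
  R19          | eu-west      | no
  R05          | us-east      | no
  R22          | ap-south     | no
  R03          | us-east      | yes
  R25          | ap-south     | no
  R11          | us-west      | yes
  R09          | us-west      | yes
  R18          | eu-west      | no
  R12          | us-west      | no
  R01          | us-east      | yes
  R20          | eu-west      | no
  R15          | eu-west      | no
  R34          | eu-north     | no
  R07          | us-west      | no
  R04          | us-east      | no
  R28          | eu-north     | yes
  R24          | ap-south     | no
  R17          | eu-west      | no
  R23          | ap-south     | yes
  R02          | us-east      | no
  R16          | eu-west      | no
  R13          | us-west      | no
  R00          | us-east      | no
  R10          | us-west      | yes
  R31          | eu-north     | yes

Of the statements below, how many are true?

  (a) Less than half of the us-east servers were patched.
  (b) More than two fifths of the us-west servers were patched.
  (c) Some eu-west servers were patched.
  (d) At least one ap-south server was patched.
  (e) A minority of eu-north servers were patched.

(a) us-east: |A| = 6, |A ∩ B| = 2; needs |A ∩ B| < |A ∖ B| — true.
(b) us-west: |A| = 8, |A ∩ B| = 4; needs |A ∩ B| / |A| > 2/5 — true.
(c) eu-west: |A| = 8, |A ∩ B| = 1; needs A ∩ B ≠ ∅ (|A ∩ B| ≥ 1) — true.
(d) ap-south: |A| = 5, |A ∩ B| = 1; needs A ∩ B ≠ ∅ (|A ∩ B| ≥ 1) — true.
(e) eu-north: |A| = 8, |A ∩ B| = 3; needs |A ∩ B| < |A ∖ B| — true.

5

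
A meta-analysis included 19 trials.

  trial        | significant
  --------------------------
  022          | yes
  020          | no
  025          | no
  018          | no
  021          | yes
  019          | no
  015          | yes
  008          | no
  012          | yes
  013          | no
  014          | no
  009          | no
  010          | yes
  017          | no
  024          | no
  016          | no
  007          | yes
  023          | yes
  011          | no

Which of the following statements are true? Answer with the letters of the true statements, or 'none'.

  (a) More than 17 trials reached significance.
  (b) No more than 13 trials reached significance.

|A| = 19, |A ∩ B| = 7, |A ∖ B| = 12.
(a) |A ∩ B| > 17: fails.
(b) |A ∩ B| ≤ 13: holds.

(b)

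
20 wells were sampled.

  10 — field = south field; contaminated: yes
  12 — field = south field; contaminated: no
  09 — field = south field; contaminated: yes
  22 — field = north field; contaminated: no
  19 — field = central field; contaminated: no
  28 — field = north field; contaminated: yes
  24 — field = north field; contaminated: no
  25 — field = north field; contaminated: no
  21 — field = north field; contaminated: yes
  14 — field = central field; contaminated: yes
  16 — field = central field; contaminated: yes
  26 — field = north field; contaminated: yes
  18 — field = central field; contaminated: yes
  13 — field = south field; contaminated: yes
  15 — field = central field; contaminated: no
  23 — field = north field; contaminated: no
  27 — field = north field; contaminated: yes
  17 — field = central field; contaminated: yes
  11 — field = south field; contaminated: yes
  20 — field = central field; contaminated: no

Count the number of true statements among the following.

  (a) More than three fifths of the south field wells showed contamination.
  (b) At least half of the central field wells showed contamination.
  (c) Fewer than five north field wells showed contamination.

3

(a) south field: |A| = 5, |A ∩ B| = 4; needs |A ∩ B| / |A| > 3/5 — true.
(b) central field: |A| = 7, |A ∩ B| = 4; needs |A ∩ B| ≥ |A ∖ B| — true.
(c) north field: |A| = 8, |A ∩ B| = 4; needs |A ∩ B| < 5 — true.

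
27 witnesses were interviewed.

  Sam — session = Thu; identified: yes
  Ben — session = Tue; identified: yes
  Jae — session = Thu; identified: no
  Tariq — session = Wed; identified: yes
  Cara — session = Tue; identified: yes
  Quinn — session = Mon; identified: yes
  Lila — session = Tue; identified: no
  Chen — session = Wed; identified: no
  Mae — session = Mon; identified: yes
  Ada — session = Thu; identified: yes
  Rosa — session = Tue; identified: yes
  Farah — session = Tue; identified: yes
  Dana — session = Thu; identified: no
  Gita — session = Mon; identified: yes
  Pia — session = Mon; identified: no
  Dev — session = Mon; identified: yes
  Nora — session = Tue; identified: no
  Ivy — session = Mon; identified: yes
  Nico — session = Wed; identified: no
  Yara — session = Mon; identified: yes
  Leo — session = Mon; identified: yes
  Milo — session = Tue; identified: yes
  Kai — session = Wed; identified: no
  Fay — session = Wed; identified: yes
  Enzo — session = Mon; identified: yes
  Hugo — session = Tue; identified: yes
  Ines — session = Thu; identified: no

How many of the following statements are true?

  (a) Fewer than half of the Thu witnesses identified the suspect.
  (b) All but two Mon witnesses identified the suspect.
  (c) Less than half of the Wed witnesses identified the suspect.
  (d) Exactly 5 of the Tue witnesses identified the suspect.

2

(a) Thu: |A| = 5, |A ∩ B| = 2; needs |A ∩ B| < |A ∖ B| — true.
(b) Mon: |A| = 9, |A ∩ B| = 8; needs |A ∖ B| = 2 — false.
(c) Wed: |A| = 5, |A ∩ B| = 2; needs |A ∩ B| < |A ∖ B| — true.
(d) Tue: |A| = 8, |A ∩ B| = 6; needs |A ∩ B| = 5 — false.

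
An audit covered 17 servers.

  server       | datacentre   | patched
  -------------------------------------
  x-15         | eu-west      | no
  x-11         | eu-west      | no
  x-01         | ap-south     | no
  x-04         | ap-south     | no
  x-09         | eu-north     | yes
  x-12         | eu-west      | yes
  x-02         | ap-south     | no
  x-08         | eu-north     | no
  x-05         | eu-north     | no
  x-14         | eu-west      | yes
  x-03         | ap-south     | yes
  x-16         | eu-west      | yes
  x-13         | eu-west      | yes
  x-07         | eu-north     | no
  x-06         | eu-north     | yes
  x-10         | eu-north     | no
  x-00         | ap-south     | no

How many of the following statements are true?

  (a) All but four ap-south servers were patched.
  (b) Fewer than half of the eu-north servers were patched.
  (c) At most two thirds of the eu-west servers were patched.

3

(a) ap-south: |A| = 5, |A ∩ B| = 1; needs |A ∖ B| = 4 — true.
(b) eu-north: |A| = 6, |A ∩ B| = 2; needs |A ∩ B| < |A ∖ B| — true.
(c) eu-west: |A| = 6, |A ∩ B| = 4; needs |A ∩ B| / |A| ≤ 2/3 — true.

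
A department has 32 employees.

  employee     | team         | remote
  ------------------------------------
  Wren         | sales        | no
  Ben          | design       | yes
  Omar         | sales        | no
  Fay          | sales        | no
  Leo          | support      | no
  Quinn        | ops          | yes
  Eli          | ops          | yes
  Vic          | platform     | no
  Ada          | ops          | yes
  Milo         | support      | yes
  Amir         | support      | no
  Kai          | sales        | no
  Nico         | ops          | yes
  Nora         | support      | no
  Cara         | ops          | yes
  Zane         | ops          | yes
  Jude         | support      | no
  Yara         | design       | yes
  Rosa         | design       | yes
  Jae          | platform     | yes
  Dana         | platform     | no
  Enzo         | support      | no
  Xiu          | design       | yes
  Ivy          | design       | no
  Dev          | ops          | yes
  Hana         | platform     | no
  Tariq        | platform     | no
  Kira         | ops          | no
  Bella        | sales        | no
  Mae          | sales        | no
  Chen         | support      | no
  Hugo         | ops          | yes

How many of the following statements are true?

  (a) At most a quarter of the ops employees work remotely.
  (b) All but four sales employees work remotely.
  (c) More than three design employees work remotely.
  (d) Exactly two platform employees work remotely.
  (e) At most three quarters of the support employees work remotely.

(a) ops: |A| = 9, |A ∩ B| = 8; needs |A ∩ B| / |A| ≤ 1/4 — false.
(b) sales: |A| = 6, |A ∩ B| = 0; needs |A ∖ B| = 4 — false.
(c) design: |A| = 5, |A ∩ B| = 4; needs |A ∩ B| > 3 — true.
(d) platform: |A| = 5, |A ∩ B| = 1; needs |A ∩ B| = 2 — false.
(e) support: |A| = 7, |A ∩ B| = 1; needs |A ∩ B| / |A| ≤ 3/4 — true.

2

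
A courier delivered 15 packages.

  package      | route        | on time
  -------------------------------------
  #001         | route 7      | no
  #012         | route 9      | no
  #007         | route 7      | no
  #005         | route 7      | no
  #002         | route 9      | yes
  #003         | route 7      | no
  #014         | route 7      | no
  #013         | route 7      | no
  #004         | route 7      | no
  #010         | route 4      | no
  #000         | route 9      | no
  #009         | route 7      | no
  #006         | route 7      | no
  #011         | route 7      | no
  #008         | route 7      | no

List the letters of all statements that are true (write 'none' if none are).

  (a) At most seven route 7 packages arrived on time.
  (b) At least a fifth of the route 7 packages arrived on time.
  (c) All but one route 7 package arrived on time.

(a)

|A| = 11, |A ∩ B| = 0, |A ∖ B| = 11.
(a) |A ∩ B| ≤ 7: holds.
(b) |A ∩ B| / |A| ≥ 1/5: fails.
(c) |A ∖ B| = 1: fails.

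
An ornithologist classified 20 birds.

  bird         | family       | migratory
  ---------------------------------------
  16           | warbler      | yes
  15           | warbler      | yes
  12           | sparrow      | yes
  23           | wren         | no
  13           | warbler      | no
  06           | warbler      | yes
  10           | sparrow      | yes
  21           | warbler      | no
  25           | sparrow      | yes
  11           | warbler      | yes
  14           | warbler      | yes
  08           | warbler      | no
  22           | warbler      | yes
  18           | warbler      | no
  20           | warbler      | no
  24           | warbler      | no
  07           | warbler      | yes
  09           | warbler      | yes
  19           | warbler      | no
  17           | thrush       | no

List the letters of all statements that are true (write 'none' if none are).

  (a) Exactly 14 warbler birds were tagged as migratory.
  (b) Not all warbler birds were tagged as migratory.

(b)

|A| = 15, |A ∩ B| = 8, |A ∖ B| = 7.
(a) |A ∩ B| = 14: fails.
(b) A ⊄ B (|A ∖ B| ≥ 1): holds.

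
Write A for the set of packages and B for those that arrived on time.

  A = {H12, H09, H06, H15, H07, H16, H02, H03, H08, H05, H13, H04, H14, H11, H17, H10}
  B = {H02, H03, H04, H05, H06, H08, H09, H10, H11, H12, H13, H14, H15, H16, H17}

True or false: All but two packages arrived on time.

False

'All but two packages arrived on time' holds iff |A ∖ B| = 2.
|A| = 16, |A ∩ B| = 15, |A ∖ B| = 1.
|A ∖ B| = 1, so the statement is false.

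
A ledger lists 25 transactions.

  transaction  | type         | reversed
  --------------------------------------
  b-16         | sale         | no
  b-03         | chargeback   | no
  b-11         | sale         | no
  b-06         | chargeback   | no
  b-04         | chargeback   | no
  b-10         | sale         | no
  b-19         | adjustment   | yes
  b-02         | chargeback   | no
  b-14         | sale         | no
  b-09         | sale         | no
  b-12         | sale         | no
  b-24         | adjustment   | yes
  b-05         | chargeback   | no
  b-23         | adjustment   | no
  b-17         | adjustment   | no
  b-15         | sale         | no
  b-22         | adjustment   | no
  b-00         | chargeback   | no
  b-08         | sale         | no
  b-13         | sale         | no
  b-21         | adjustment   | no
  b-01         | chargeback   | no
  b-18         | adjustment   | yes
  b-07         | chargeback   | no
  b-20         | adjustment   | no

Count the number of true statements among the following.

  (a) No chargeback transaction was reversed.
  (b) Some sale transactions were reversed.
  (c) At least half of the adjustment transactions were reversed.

(a) chargeback: |A| = 8, |A ∩ B| = 0; needs A ∩ B = ∅ (|A ∩ B| = 0) — true.
(b) sale: |A| = 9, |A ∩ B| = 0; needs A ∩ B ≠ ∅ (|A ∩ B| ≥ 1) — false.
(c) adjustment: |A| = 8, |A ∩ B| = 3; needs |A ∩ B| ≥ |A ∖ B| — false.

1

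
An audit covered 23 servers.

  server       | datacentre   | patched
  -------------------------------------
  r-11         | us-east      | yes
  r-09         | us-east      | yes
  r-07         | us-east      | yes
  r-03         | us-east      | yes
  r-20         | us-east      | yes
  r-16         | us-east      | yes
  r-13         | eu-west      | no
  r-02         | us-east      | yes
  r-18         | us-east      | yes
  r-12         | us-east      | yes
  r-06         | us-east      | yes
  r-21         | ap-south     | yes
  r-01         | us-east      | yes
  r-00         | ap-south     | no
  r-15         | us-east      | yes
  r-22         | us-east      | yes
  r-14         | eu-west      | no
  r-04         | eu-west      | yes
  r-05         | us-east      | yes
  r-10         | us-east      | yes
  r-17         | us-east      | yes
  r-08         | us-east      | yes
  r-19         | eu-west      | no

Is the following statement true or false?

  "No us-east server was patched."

The determiner here denotes the relation: A ∩ B = ∅ (|A ∩ B| = 0).
|A| = 17, |A ∩ B| = 17, |A ∖ B| = 0.
So the statement is false.

False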